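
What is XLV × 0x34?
Convert XLV (Roman numeral) → 40 + 5 = 45 (decimal)
Convert 0x34 (hexadecimal) → 3×16 + 4 = 52 (decimal)
Compute 45 × 52 = 2340
2340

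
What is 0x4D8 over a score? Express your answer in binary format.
Convert 0x4D8 (hexadecimal) → 4×256 + 13×16 + 8 = 1240 (decimal)
Convert a score (colloquial) → 20 (decimal)
Compute 1240 ÷ 20 = 62
Convert 62 (decimal) → 62 = 32 + 16 + 8 + 4 + 2 → 0b111110 (binary)
0b111110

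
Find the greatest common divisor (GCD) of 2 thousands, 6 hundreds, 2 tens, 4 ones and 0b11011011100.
Convert 2 thousands, 6 hundreds, 2 tens, 4 ones (place-value notation) → 2×1000 + 6×100 + 2×10 + 4 = 2624 (decimal)
Convert 0b11011011100 (binary) → 1024 + 512 + 128 + 64 + 16 + 8 + 4 = 1756 (decimal)
Compute gcd(2624, 1756) = 4
4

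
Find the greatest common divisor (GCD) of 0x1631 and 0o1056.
Convert 0x1631 (hexadecimal) → 1×4096 + 6×256 + 3×16 + 1 = 5681 (decimal)
Convert 0o1056 (octal) → 1×512 + 5×8 + 6 = 558 (decimal)
Compute gcd(5681, 558) = 1
1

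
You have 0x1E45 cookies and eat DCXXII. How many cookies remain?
Convert 0x1E45 (hexadecimal) → 1×4096 + 14×256 + 4×16 + 5 = 7749 (decimal)
Convert DCXXII (Roman numeral) → 500 + 100 + 10 + 10 + 1 + 1 = 622 (decimal)
Compute 7749 - 622 = 7127
7127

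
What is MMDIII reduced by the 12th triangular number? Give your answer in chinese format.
Convert MMDIII (Roman numeral) → 1000 + 1000 + 500 + 1 + 1 + 1 = 2503 (decimal)
Convert the 12th triangular number (triangular index) → 12×13/2 = 78 (decimal)
Compute 2503 - 78 = 2425
Convert 2425 (decimal) → 2425 = 2×1000 + 4×100 + 2×10 + 5 → 二千四百二十五 (Chinese numeral)
二千四百二十五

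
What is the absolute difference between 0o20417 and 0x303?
Convert 0o20417 (octal) → 2×4096 + 4×64 + 1×8 + 7 = 8463 (decimal)
Convert 0x303 (hexadecimal) → 3×256 + 3 = 771 (decimal)
Compute |8463 - 771| = 7692
7692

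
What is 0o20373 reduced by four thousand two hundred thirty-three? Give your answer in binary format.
Convert 0o20373 (octal) → 2×4096 + 3×64 + 7×8 + 3 = 8443 (decimal)
Convert four thousand two hundred thirty-three (English words) → 4×1000 + 2×100 + 33 = 4233 (decimal)
Compute 8443 - 4233 = 4210
Convert 4210 (decimal) → 4210 = 4096 + 64 + 32 + 16 + 2 → 0b1000001110010 (binary)
0b1000001110010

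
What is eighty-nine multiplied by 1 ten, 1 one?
Convert eighty-nine (English words) → 89 (decimal)
Convert 1 ten, 1 one (place-value notation) → 1×10 + 1 = 11 (decimal)
Compute 89 × 11 = 979
979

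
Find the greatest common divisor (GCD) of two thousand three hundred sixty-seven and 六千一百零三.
Convert two thousand three hundred sixty-seven (English words) → 2×1000 + 3×100 + 67 = 2367 (decimal)
Convert 六千一百零三 (Chinese numeral) → 6×1000 + 1×100 + 3 = 6103 (decimal)
Compute gcd(2367, 6103) = 1
1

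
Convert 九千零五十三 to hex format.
Convert 九千零五十三 (Chinese numeral) → 9×1000 + 5×10 + 3 = 9053 (decimal)
Convert 9053 (decimal) → 9053 = 2×4096 + 3×256 + 5×16 + 13 → 0x235D (hexadecimal)
0x235D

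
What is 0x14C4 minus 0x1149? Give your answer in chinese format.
Convert 0x14C4 (hexadecimal) → 1×4096 + 4×256 + 12×16 + 4 = 5316 (decimal)
Convert 0x1149 (hexadecimal) → 1×4096 + 1×256 + 4×16 + 9 = 4425 (decimal)
Compute 5316 - 4425 = 891
Convert 891 (decimal) → 891 = 8×100 + 9×10 + 1 → 八百九十一 (Chinese numeral)
八百九十一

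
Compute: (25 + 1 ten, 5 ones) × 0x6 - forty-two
Convert 1 ten, 5 ones (place-value notation) → 1×10 + 5 = 15 (decimal)
Convert 0x6 (hexadecimal) → 6 (decimal)
Convert forty-two (English words) → 42 (decimal)
Expression in decimal: (25 + 15) × 6 - 42
Parentheses first: 25 + 15 = 40
Multiply: 40 × 6 = 240
Subtract: 240 - 42 = 198
198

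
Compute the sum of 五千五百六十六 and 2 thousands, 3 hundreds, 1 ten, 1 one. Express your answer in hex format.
Convert 五千五百六十六 (Chinese numeral) → 5×1000 + 5×100 + 6×10 + 6 = 5566 (decimal)
Convert 2 thousands, 3 hundreds, 1 ten, 1 one (place-value notation) → 2×1000 + 3×100 + 1×10 + 1 = 2311 (decimal)
Compute 5566 + 2311 = 7877
Convert 7877 (decimal) → 7877 = 1×4096 + 14×256 + 12×16 + 5 → 0x1EC5 (hexadecimal)
0x1EC5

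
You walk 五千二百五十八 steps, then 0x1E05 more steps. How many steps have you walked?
Convert 五千二百五十八 (Chinese numeral) → 5×1000 + 2×100 + 5×10 + 8 = 5258 (decimal)
Convert 0x1E05 (hexadecimal) → 1×4096 + 14×256 + 5 = 7685 (decimal)
Compute 5258 + 7685 = 12943
12943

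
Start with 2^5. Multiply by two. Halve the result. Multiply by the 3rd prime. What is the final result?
Convert 2^5 (power) → 32 (decimal)
Start: 32
Convert two (English words) → 2 (decimal)
32 × 2 = 64
64 ÷ 2 = 32
Convert the 3rd prime (prime index) → 5 (decimal)
32 × 5 = 160
160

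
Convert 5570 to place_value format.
Convert 5570 (decimal) → 5570 = 5×1000 + 5×100 + 7×10 → 5 thousands, 5 hundreds, 7 tens (place-value notation)
5 thousands, 5 hundreds, 7 tens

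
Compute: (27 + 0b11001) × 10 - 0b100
Convert 0b11001 (binary) → 16 + 8 + 1 = 25 (decimal)
Convert 0b100 (binary) → 4 (decimal)
Expression in decimal: (27 + 25) × 10 - 4
Parentheses first: 27 + 25 = 52
Multiply: 52 × 10 = 520
Subtract: 520 - 4 = 516
516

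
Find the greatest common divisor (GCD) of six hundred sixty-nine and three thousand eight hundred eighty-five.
Convert six hundred sixty-nine (English words) → 6×100 + 69 = 669 (decimal)
Convert three thousand eight hundred eighty-five (English words) → 3×1000 + 8×100 + 85 = 3885 (decimal)
Compute gcd(669, 3885) = 3
3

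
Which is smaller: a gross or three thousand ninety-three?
Convert a gross (colloquial) → 144 (decimal)
Convert three thousand ninety-three (English words) → 3×1000 + 93 = 3093 (decimal)
Compare 144 vs 3093: smaller = 144
144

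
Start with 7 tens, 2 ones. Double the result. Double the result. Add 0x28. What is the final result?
Convert 7 tens, 2 ones (place-value notation) → 7×10 + 2 = 72 (decimal)
Start: 72
72 × 2 = 144
144 × 2 = 288
Convert 0x28 (hexadecimal) → 2×16 + 8 = 40 (decimal)
288 + 40 = 328
328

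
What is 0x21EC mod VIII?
Convert 0x21EC (hexadecimal) → 2×4096 + 1×256 + 14×16 + 12 = 8684 (decimal)
Convert VIII (Roman numeral) → 5 + 1 + 1 + 1 = 8 (decimal)
Compute 8684 mod 8 = 4
4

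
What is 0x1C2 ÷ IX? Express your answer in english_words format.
Convert 0x1C2 (hexadecimal) → 1×256 + 12×16 + 2 = 450 (decimal)
Convert IX (Roman numeral) → 9 (decimal)
Compute 450 ÷ 9 = 50
Convert 50 (decimal) → fifty (English words)
fifty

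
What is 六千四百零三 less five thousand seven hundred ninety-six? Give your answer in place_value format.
Convert 六千四百零三 (Chinese numeral) → 6×1000 + 4×100 + 3 = 6403 (decimal)
Convert five thousand seven hundred ninety-six (English words) → 5×1000 + 7×100 + 96 = 5796 (decimal)
Compute 6403 - 5796 = 607
Convert 607 (decimal) → 607 = 6×100 + 7 → 6 hundreds, 7 ones (place-value notation)
6 hundreds, 7 ones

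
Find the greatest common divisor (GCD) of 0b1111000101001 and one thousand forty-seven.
Convert 0b1111000101001 (binary) → 4096 + 2048 + 1024 + 512 + 32 + 8 + 1 = 7721 (decimal)
Convert one thousand forty-seven (English words) → 1×1000 + 47 = 1047 (decimal)
Compute gcd(7721, 1047) = 1
1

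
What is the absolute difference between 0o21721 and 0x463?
Convert 0o21721 (octal) → 2×4096 + 1×512 + 7×64 + 2×8 + 1 = 9169 (decimal)
Convert 0x463 (hexadecimal) → 4×256 + 6×16 + 3 = 1123 (decimal)
Compute |9169 - 1123| = 8046
8046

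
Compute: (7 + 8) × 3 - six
Convert six (English words) → 6 (decimal)
Expression in decimal: (7 + 8) × 3 - 6
Parentheses first: 7 + 8 = 15
Multiply: 15 × 3 = 45
Subtract: 45 - 6 = 39
39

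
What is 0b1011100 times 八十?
Convert 0b1011100 (binary) → 64 + 16 + 8 + 4 = 92 (decimal)
Convert 八十 (Chinese numeral) → 8×10 = 80 (decimal)
Compute 92 × 80 = 7360
7360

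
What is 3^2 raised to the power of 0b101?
Convert 3^2 (power) → 9 (decimal)
Convert 0b101 (binary) → 4 + 1 = 5 (decimal)
Compute 9 ^ 5 = 59049
59049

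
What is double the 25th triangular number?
The 25th triangular number = 25×26/2 = 325
Compute 325 × 2 = 650
650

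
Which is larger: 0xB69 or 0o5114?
Convert 0xB69 (hexadecimal) → 11×256 + 6×16 + 9 = 2921 (decimal)
Convert 0o5114 (octal) → 5×512 + 1×64 + 1×8 + 4 = 2636 (decimal)
Compare 2921 vs 2636: larger = 2921
2921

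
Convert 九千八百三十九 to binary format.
Convert 九千八百三十九 (Chinese numeral) → 9×1000 + 8×100 + 3×10 + 9 = 9839 (decimal)
Convert 9839 (decimal) → 9839 = 8192 + 1024 + 512 + 64 + 32 + 8 + 4 + 2 + 1 → 0b10011001101111 (binary)
0b10011001101111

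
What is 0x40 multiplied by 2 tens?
Convert 0x40 (hexadecimal) → 4×16 = 64 (decimal)
Convert 2 tens (place-value notation) → 2×10 = 20 (decimal)
Compute 64 × 20 = 1280
1280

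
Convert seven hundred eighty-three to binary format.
Convert seven hundred eighty-three (English words) → 7×100 + 83 = 783 (decimal)
Convert 783 (decimal) → 783 = 512 + 256 + 8 + 4 + 2 + 1 → 0b1100001111 (binary)
0b1100001111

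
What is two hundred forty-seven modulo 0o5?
Convert two hundred forty-seven (English words) → 2×100 + 47 = 247 (decimal)
Convert 0o5 (octal) → 5 (decimal)
Compute 247 mod 5 = 2
2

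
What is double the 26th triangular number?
The 26th triangular number = 26×27/2 = 351
Compute 351 × 2 = 702
702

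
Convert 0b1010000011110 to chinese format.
Convert 0b1010000011110 (binary) → 4096 + 1024 + 16 + 8 + 4 + 2 = 5150 (decimal)
Convert 5150 (decimal) → 5150 = 5×1000 + 1×100 + 5×10 → 五千一百五十 (Chinese numeral)
五千一百五十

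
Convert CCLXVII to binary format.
Convert CCLXVII (Roman numeral) → 100 + 100 + 50 + 10 + 5 + 1 + 1 = 267 (decimal)
Convert 267 (decimal) → 267 = 256 + 8 + 2 + 1 → 0b100001011 (binary)
0b100001011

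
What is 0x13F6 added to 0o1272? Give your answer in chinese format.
Convert 0x13F6 (hexadecimal) → 1×4096 + 3×256 + 15×16 + 6 = 5110 (decimal)
Convert 0o1272 (octal) → 1×512 + 2×64 + 7×8 + 2 = 698 (decimal)
Compute 5110 + 698 = 5808
Convert 5808 (decimal) → 5808 = 5×1000 + 8×100 + 8 → 五千八百零八 (Chinese numeral)
五千八百零八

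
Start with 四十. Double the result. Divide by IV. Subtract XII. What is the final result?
Convert 四十 (Chinese numeral) → 4×10 = 40 (decimal)
Start: 40
40 × 2 = 80
Convert IV (Roman numeral) → 4 (decimal)
80 ÷ 4 = 20
Convert XII (Roman numeral) → 10 + 1 + 1 = 12 (decimal)
20 - 12 = 8
8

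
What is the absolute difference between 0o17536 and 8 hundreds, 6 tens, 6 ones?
Convert 0o17536 (octal) → 1×4096 + 7×512 + 5×64 + 3×8 + 6 = 8030 (decimal)
Convert 8 hundreds, 6 tens, 6 ones (place-value notation) → 8×100 + 6×10 + 6 = 866 (decimal)
Compute |8030 - 866| = 7164
7164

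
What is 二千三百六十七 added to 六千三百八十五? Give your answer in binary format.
Convert 二千三百六十七 (Chinese numeral) → 2×1000 + 3×100 + 6×10 + 7 = 2367 (decimal)
Convert 六千三百八十五 (Chinese numeral) → 6×1000 + 3×100 + 8×10 + 5 = 6385 (decimal)
Compute 2367 + 6385 = 8752
Convert 8752 (decimal) → 8752 = 8192 + 512 + 32 + 16 → 0b10001000110000 (binary)
0b10001000110000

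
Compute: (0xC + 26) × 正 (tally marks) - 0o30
Convert 0xC (hexadecimal) → 12 (decimal)
Convert 正 (tally marks) → 5 (decimal)
Convert 0o30 (octal) → 3×8 = 24 (decimal)
Expression in decimal: (12 + 26) × 5 - 24
Parentheses first: 12 + 26 = 38
Multiply: 38 × 5 = 190
Subtract: 190 - 24 = 166
166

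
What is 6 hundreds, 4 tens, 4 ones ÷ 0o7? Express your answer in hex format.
Convert 6 hundreds, 4 tens, 4 ones (place-value notation) → 6×100 + 4×10 + 4 = 644 (decimal)
Convert 0o7 (octal) → 7 (decimal)
Compute 644 ÷ 7 = 92
Convert 92 (decimal) → 92 = 5×16 + 12 → 0x5C (hexadecimal)
0x5C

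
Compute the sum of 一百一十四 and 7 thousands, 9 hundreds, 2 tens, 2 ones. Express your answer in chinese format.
Convert 一百一十四 (Chinese numeral) → 1×100 + 1×10 + 4 = 114 (decimal)
Convert 7 thousands, 9 hundreds, 2 tens, 2 ones (place-value notation) → 7×1000 + 9×100 + 2×10 + 2 = 7922 (decimal)
Compute 114 + 7922 = 8036
Convert 8036 (decimal) → 8036 = 8×1000 + 3×10 + 6 → 八千零三十六 (Chinese numeral)
八千零三十六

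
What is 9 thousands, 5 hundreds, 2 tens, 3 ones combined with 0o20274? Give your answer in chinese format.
Convert 9 thousands, 5 hundreds, 2 tens, 3 ones (place-value notation) → 9×1000 + 5×100 + 2×10 + 3 = 9523 (decimal)
Convert 0o20274 (octal) → 2×4096 + 2×64 + 7×8 + 4 = 8380 (decimal)
Compute 9523 + 8380 = 17903
Convert 17903 (decimal) → 17903 = 1×10000 + 7×1000 + 9×100 + 3 → 一万七千九百零三 (Chinese numeral)
一万七千九百零三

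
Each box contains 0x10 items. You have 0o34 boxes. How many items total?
Convert 0x10 (hexadecimal) → 1×16 = 16 (decimal)
Convert 0o34 (octal) → 3×8 + 4 = 28 (decimal)
Compute 16 × 28 = 448
448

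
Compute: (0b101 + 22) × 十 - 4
Convert 0b101 (binary) → 4 + 1 = 5 (decimal)
Convert 十 (Chinese numeral) → 1×10 = 10 (decimal)
Expression in decimal: (5 + 22) × 10 - 4
Parentheses first: 5 + 22 = 27
Multiply: 27 × 10 = 270
Subtract: 270 - 4 = 266
266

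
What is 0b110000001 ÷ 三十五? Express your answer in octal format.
Convert 0b110000001 (binary) → 256 + 128 + 1 = 385 (decimal)
Convert 三十五 (Chinese numeral) → 3×10 + 5 = 35 (decimal)
Compute 385 ÷ 35 = 11
Convert 11 (decimal) → 11 = 1×8 + 3 → 0o13 (octal)
0o13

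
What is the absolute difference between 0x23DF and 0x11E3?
Convert 0x23DF (hexadecimal) → 2×4096 + 3×256 + 13×16 + 15 = 9183 (decimal)
Convert 0x11E3 (hexadecimal) → 1×4096 + 1×256 + 14×16 + 3 = 4579 (decimal)
Compute |9183 - 4579| = 4604
4604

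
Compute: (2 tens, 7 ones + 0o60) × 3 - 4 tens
Convert 2 tens, 7 ones (place-value notation) → 2×10 + 7 = 27 (decimal)
Convert 0o60 (octal) → 6×8 = 48 (decimal)
Convert 4 tens (place-value notation) → 4×10 = 40 (decimal)
Expression in decimal: (27 + 48) × 3 - 40
Parentheses first: 27 + 48 = 75
Multiply: 75 × 3 = 225
Subtract: 225 - 40 = 185
185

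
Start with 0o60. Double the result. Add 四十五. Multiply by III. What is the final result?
Convert 0o60 (octal) → 6×8 = 48 (decimal)
Start: 48
48 × 2 = 96
Convert 四十五 (Chinese numeral) → 4×10 + 5 = 45 (decimal)
96 + 45 = 141
Convert III (Roman numeral) → 1 + 1 + 1 = 3 (decimal)
141 × 3 = 423
423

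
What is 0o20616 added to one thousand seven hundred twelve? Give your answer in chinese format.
Convert 0o20616 (octal) → 2×4096 + 6×64 + 1×8 + 6 = 8590 (decimal)
Convert one thousand seven hundred twelve (English words) → 1×1000 + 7×100 + 12 = 1712 (decimal)
Compute 8590 + 1712 = 10302
Convert 10302 (decimal) → 10302 = 1×10000 + 3×100 + 2 → 一万零三百零二 (Chinese numeral)
一万零三百零二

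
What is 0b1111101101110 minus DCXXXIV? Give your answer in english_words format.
Convert 0b1111101101110 (binary) → 4096 + 2048 + 1024 + 512 + 256 + 64 + 32 + 8 + 4 + 2 = 8046 (decimal)
Convert DCXXXIV (Roman numeral) → 500 + 100 + 10 + 10 + 10 + 4 = 634 (decimal)
Compute 8046 - 634 = 7412
Convert 7412 (decimal) → 7412 = 7×1000 + 4×100 + 12 → seven thousand four hundred twelve (English words)
seven thousand four hundred twelve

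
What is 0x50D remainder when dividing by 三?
Convert 0x50D (hexadecimal) → 5×256 + 13 = 1293 (decimal)
Convert 三 (Chinese numeral) → 3 (decimal)
Compute 1293 mod 3 = 0
0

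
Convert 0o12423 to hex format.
Convert 0o12423 (octal) → 1×4096 + 2×512 + 4×64 + 2×8 + 3 = 5395 (decimal)
Convert 5395 (decimal) → 5395 = 1×4096 + 5×256 + 1×16 + 3 → 0x1513 (hexadecimal)
0x1513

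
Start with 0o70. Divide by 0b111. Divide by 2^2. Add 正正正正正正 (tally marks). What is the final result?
Convert 0o70 (octal) → 7×8 = 56 (decimal)
Start: 56
Convert 0b111 (binary) → 4 + 2 + 1 = 7 (decimal)
56 ÷ 7 = 8
Convert 2^2 (power) → 4 (decimal)
8 ÷ 4 = 2
Convert 正正正正正正 (tally marks) → 5 + 5 + 5 + 5 + 5 + 5 = 30 (decimal)
2 + 30 = 32
32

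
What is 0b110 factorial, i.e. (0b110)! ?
Convert 0b110 (binary) → 4 + 2 = 6 (decimal)
Compute 6! = 720
720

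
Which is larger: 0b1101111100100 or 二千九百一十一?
Convert 0b1101111100100 (binary) → 4096 + 2048 + 512 + 256 + 128 + 64 + 32 + 4 = 7140 (decimal)
Convert 二千九百一十一 (Chinese numeral) → 2×1000 + 9×100 + 1×10 + 1 = 2911 (decimal)
Compare 7140 vs 2911: larger = 7140
7140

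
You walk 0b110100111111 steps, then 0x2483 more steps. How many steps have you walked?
Convert 0b110100111111 (binary) → 2048 + 1024 + 256 + 32 + 16 + 8 + 4 + 2 + 1 = 3391 (decimal)
Convert 0x2483 (hexadecimal) → 2×4096 + 4×256 + 8×16 + 3 = 9347 (decimal)
Compute 3391 + 9347 = 12738
12738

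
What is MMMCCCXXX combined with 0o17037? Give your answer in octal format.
Convert MMMCCCXXX (Roman numeral) → 1000 + 1000 + 1000 + 100 + 100 + 100 + 10 + 10 + 10 = 3330 (decimal)
Convert 0o17037 (octal) → 1×4096 + 7×512 + 3×8 + 7 = 7711 (decimal)
Compute 3330 + 7711 = 11041
Convert 11041 (decimal) → 11041 = 2×4096 + 5×512 + 4×64 + 4×8 + 1 → 0o25441 (octal)
0o25441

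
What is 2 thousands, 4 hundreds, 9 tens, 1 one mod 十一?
Convert 2 thousands, 4 hundreds, 9 tens, 1 one (place-value notation) → 2×1000 + 4×100 + 9×10 + 1 = 2491 (decimal)
Convert 十一 (Chinese numeral) → 1×10 + 1 = 11 (decimal)
Compute 2491 mod 11 = 5
5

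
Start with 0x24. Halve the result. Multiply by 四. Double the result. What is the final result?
Convert 0x24 (hexadecimal) → 2×16 + 4 = 36 (decimal)
Start: 36
36 ÷ 2 = 18
Convert 四 (Chinese numeral) → 4 (decimal)
18 × 4 = 72
72 × 2 = 144
144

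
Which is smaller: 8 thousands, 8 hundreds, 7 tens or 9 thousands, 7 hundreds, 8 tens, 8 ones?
Convert 8 thousands, 8 hundreds, 7 tens (place-value notation) → 8×1000 + 8×100 + 7×10 = 8870 (decimal)
Convert 9 thousands, 7 hundreds, 8 tens, 8 ones (place-value notation) → 9×1000 + 7×100 + 8×10 + 8 = 9788 (decimal)
Compare 8870 vs 9788: smaller = 8870
8870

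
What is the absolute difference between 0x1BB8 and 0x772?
Convert 0x1BB8 (hexadecimal) → 1×4096 + 11×256 + 11×16 + 8 = 7096 (decimal)
Convert 0x772 (hexadecimal) → 7×256 + 7×16 + 2 = 1906 (decimal)
Compute |7096 - 1906| = 5190
5190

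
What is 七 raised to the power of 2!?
Convert 七 (Chinese numeral) → 7 (decimal)
Convert 2! (factorial) → 2 (decimal)
Compute 7 ^ 2 = 49
49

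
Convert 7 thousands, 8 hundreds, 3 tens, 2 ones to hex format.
Convert 7 thousands, 8 hundreds, 3 tens, 2 ones (place-value notation) → 7×1000 + 8×100 + 3×10 + 2 = 7832 (decimal)
Convert 7832 (decimal) → 7832 = 1×4096 + 14×256 + 9×16 + 8 → 0x1E98 (hexadecimal)
0x1E98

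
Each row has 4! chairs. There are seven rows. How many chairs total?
Convert 4! (factorial) → 24 (decimal)
Convert seven (English words) → 7 (decimal)
Compute 24 × 7 = 168
168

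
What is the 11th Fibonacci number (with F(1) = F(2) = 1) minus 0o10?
The 11th Fibonacci number (with F(1) = F(2) = 1): 1, 1, 2, 3, 5, 8, 13, 21, 34, 55, 89 → 89
Convert 0o10 (octal) → 1×8 = 8 (decimal)
Compute 89 - 8 = 81
81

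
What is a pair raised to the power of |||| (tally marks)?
Convert a pair (colloquial) → 2 (decimal)
Convert |||| (tally marks) → 4 (decimal)
Compute 2 ^ 4 = 16
16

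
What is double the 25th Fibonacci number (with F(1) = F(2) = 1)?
The 25th Fibonacci number (with F(1) = F(2) = 1) = 75025
Compute 75025 × 2 = 150050
150050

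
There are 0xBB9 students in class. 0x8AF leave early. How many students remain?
Convert 0xBB9 (hexadecimal) → 11×256 + 11×16 + 9 = 3001 (decimal)
Convert 0x8AF (hexadecimal) → 8×256 + 10×16 + 15 = 2223 (decimal)
Compute 3001 - 2223 = 778
778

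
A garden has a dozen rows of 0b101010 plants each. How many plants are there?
Convert 0b101010 (binary) → 32 + 8 + 2 = 42 (decimal)
Convert a dozen (colloquial) → 12 (decimal)
Compute 42 × 12 = 504
504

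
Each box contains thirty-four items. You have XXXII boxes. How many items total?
Convert thirty-four (English words) → 34 (decimal)
Convert XXXII (Roman numeral) → 10 + 10 + 10 + 1 + 1 = 32 (decimal)
Compute 34 × 32 = 1088
1088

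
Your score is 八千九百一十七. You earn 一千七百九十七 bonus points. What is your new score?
Convert 八千九百一十七 (Chinese numeral) → 8×1000 + 9×100 + 1×10 + 7 = 8917 (decimal)
Convert 一千七百九十七 (Chinese numeral) → 1×1000 + 7×100 + 9×10 + 7 = 1797 (decimal)
Compute 8917 + 1797 = 10714
10714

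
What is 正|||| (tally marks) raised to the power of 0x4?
Convert 正|||| (tally marks) → 5 + 4 = 9 (decimal)
Convert 0x4 (hexadecimal) → 4 (decimal)
Compute 9 ^ 4 = 6561
6561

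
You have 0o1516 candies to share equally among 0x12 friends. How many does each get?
Convert 0o1516 (octal) → 1×512 + 5×64 + 1×8 + 6 = 846 (decimal)
Convert 0x12 (hexadecimal) → 1×16 + 2 = 18 (decimal)
Compute 846 ÷ 18 = 47
47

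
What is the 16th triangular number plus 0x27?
The 16th triangular number = 16×17/2 = 136
Convert 0x27 (hexadecimal) → 2×16 + 7 = 39 (decimal)
Compute 136 + 39 = 175
175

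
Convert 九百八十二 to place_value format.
Convert 九百八十二 (Chinese numeral) → 9×100 + 8×10 + 2 = 982 (decimal)
Convert 982 (decimal) → 982 = 9×100 + 8×10 + 2 → 9 hundreds, 8 tens, 2 ones (place-value notation)
9 hundreds, 8 tens, 2 ones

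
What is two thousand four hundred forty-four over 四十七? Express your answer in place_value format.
Convert two thousand four hundred forty-four (English words) → 2×1000 + 4×100 + 44 = 2444 (decimal)
Convert 四十七 (Chinese numeral) → 4×10 + 7 = 47 (decimal)
Compute 2444 ÷ 47 = 52
Convert 52 (decimal) → 52 = 5×10 + 2 → 5 tens, 2 ones (place-value notation)
5 tens, 2 ones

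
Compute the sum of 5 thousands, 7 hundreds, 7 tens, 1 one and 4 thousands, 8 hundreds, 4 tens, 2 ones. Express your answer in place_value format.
Convert 5 thousands, 7 hundreds, 7 tens, 1 one (place-value notation) → 5×1000 + 7×100 + 7×10 + 1 = 5771 (decimal)
Convert 4 thousands, 8 hundreds, 4 tens, 2 ones (place-value notation) → 4×1000 + 8×100 + 4×10 + 2 = 4842 (decimal)
Compute 5771 + 4842 = 10613
Convert 10613 (decimal) → 10613 = 10×1000 + 6×100 + 1×10 + 3 → 10 thousands, 6 hundreds, 1 ten, 3 ones (place-value notation)
10 thousands, 6 hundreds, 1 ten, 3 ones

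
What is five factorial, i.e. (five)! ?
Convert five (English words) → 5 (decimal)
Compute 5! = 120
120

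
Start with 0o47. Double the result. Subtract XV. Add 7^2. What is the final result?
Convert 0o47 (octal) → 4×8 + 7 = 39 (decimal)
Start: 39
39 × 2 = 78
Convert XV (Roman numeral) → 10 + 5 = 15 (decimal)
78 - 15 = 63
Convert 7^2 (power) → 49 (decimal)
63 + 49 = 112
112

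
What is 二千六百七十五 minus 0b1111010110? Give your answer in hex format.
Convert 二千六百七十五 (Chinese numeral) → 2×1000 + 6×100 + 7×10 + 5 = 2675 (decimal)
Convert 0b1111010110 (binary) → 512 + 256 + 128 + 64 + 16 + 4 + 2 = 982 (decimal)
Compute 2675 - 982 = 1693
Convert 1693 (decimal) → 1693 = 6×256 + 9×16 + 13 → 0x69D (hexadecimal)
0x69D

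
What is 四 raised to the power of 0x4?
Convert 四 (Chinese numeral) → 4 (decimal)
Convert 0x4 (hexadecimal) → 4 (decimal)
Compute 4 ^ 4 = 256
256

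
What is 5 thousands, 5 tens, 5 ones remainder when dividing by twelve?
Convert 5 thousands, 5 tens, 5 ones (place-value notation) → 5×1000 + 5×10 + 5 = 5055 (decimal)
Convert twelve (English words) → 12 (decimal)
Compute 5055 mod 12 = 3
3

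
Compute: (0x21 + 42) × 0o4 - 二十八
Convert 0x21 (hexadecimal) → 2×16 + 1 = 33 (decimal)
Convert 0o4 (octal) → 4 (decimal)
Convert 二十八 (Chinese numeral) → 2×10 + 8 = 28 (decimal)
Expression in decimal: (33 + 42) × 4 - 28
Parentheses first: 33 + 42 = 75
Multiply: 75 × 4 = 300
Subtract: 300 - 28 = 272
272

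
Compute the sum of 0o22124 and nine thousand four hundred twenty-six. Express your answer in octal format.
Convert 0o22124 (octal) → 2×4096 + 2×512 + 1×64 + 2×8 + 4 = 9300 (decimal)
Convert nine thousand four hundred twenty-six (English words) → 9×1000 + 4×100 + 26 = 9426 (decimal)
Compute 9300 + 9426 = 18726
Convert 18726 (decimal) → 18726 = 4×4096 + 4×512 + 4×64 + 4×8 + 6 → 0o44446 (octal)
0o44446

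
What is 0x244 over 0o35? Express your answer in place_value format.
Convert 0x244 (hexadecimal) → 2×256 + 4×16 + 4 = 580 (decimal)
Convert 0o35 (octal) → 3×8 + 5 = 29 (decimal)
Compute 580 ÷ 29 = 20
Convert 20 (decimal) → 20 = 2×10 → 2 tens (place-value notation)
2 tens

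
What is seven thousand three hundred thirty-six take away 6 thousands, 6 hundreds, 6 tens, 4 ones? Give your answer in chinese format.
Convert seven thousand three hundred thirty-six (English words) → 7×1000 + 3×100 + 36 = 7336 (decimal)
Convert 6 thousands, 6 hundreds, 6 tens, 4 ones (place-value notation) → 6×1000 + 6×100 + 6×10 + 4 = 6664 (decimal)
Compute 7336 - 6664 = 672
Convert 672 (decimal) → 672 = 6×100 + 7×10 + 2 → 六百七十二 (Chinese numeral)
六百七十二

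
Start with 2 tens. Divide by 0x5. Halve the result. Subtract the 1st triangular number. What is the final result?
Convert 2 tens (place-value notation) → 2×10 = 20 (decimal)
Start: 20
Convert 0x5 (hexadecimal) → 5 (decimal)
20 ÷ 5 = 4
4 ÷ 2 = 2
Convert the 1st triangular number (triangular index) → 1×2/2 = 1 (decimal)
2 - 1 = 1
1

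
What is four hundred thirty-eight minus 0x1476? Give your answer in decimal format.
Convert four hundred thirty-eight (English words) → 4×100 + 38 = 438 (decimal)
Convert 0x1476 (hexadecimal) → 1×4096 + 4×256 + 7×16 + 6 = 5238 (decimal)
Compute 438 - 5238 = -4800
-4800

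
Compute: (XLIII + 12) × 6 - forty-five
Convert XLIII (Roman numeral) → 40 + 1 + 1 + 1 = 43 (decimal)
Convert forty-five (English words) → 45 (decimal)
Expression in decimal: (43 + 12) × 6 - 45
Parentheses first: 43 + 12 = 55
Multiply: 55 × 6 = 330
Subtract: 330 - 45 = 285
285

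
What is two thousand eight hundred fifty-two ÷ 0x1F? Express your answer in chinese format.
Convert two thousand eight hundred fifty-two (English words) → 2×1000 + 8×100 + 52 = 2852 (decimal)
Convert 0x1F (hexadecimal) → 1×16 + 15 = 31 (decimal)
Compute 2852 ÷ 31 = 92
Convert 92 (decimal) → 92 = 9×10 + 2 → 九十二 (Chinese numeral)
九十二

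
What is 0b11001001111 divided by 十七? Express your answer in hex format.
Convert 0b11001001111 (binary) → 1024 + 512 + 64 + 8 + 4 + 2 + 1 = 1615 (decimal)
Convert 十七 (Chinese numeral) → 1×10 + 7 = 17 (decimal)
Compute 1615 ÷ 17 = 95
Convert 95 (decimal) → 95 = 5×16 + 15 → 0x5F (hexadecimal)
0x5F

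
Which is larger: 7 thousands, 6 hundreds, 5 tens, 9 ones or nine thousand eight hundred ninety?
Convert 7 thousands, 6 hundreds, 5 tens, 9 ones (place-value notation) → 7×1000 + 6×100 + 5×10 + 9 = 7659 (decimal)
Convert nine thousand eight hundred ninety (English words) → 9×1000 + 8×100 + 90 = 9890 (decimal)
Compare 7659 vs 9890: larger = 9890
9890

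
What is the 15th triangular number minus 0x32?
The 15th triangular number = 15×16/2 = 120
Convert 0x32 (hexadecimal) → 3×16 + 2 = 50 (decimal)
Compute 120 - 50 = 70
70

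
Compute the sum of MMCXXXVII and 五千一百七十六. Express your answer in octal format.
Convert MMCXXXVII (Roman numeral) → 1000 + 1000 + 100 + 10 + 10 + 10 + 5 + 1 + 1 = 2137 (decimal)
Convert 五千一百七十六 (Chinese numeral) → 5×1000 + 1×100 + 7×10 + 6 = 5176 (decimal)
Compute 2137 + 5176 = 7313
Convert 7313 (decimal) → 7313 = 1×4096 + 6×512 + 2×64 + 2×8 + 1 → 0o16221 (octal)
0o16221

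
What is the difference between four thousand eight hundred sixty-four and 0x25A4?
Convert four thousand eight hundred sixty-four (English words) → 4×1000 + 8×100 + 64 = 4864 (decimal)
Convert 0x25A4 (hexadecimal) → 2×4096 + 5×256 + 10×16 + 4 = 9636 (decimal)
Difference: |4864 - 9636| = 4772
4772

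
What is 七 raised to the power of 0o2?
Convert 七 (Chinese numeral) → 7 (decimal)
Convert 0o2 (octal) → 2 (decimal)
Compute 7 ^ 2 = 49
49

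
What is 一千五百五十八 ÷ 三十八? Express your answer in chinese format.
Convert 一千五百五十八 (Chinese numeral) → 1×1000 + 5×100 + 5×10 + 8 = 1558 (decimal)
Convert 三十八 (Chinese numeral) → 3×10 + 8 = 38 (decimal)
Compute 1558 ÷ 38 = 41
Convert 41 (decimal) → 41 = 4×10 + 1 → 四十一 (Chinese numeral)
四十一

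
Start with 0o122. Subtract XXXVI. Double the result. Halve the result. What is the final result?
Convert 0o122 (octal) → 1×64 + 2×8 + 2 = 82 (decimal)
Start: 82
Convert XXXVI (Roman numeral) → 10 + 10 + 10 + 5 + 1 = 36 (decimal)
82 - 36 = 46
46 × 2 = 92
92 ÷ 2 = 46
46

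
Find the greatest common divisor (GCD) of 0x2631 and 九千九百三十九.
Convert 0x2631 (hexadecimal) → 2×4096 + 6×256 + 3×16 + 1 = 9777 (decimal)
Convert 九千九百三十九 (Chinese numeral) → 9×1000 + 9×100 + 3×10 + 9 = 9939 (decimal)
Compute gcd(9777, 9939) = 3
3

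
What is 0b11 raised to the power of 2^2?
Convert 0b11 (binary) → 2 + 1 = 3 (decimal)
Convert 2^2 (power) → 4 (decimal)
Compute 3 ^ 4 = 81
81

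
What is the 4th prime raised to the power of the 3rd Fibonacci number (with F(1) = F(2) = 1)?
Convert the 4th prime (prime index) → 7 (decimal)
Convert the 3rd Fibonacci number (with F(1) = F(2) = 1) (Fibonacci index) → 1, 1, 2 → 2 (decimal)
Compute 7 ^ 2 = 49
49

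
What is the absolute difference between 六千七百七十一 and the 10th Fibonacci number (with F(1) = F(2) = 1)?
Convert 六千七百七十一 (Chinese numeral) → 6×1000 + 7×100 + 7×10 + 1 = 6771 (decimal)
Convert the 10th Fibonacci number (with F(1) = F(2) = 1) (Fibonacci index) → 1, 1, 2, 3, 5, 8, 13, 21, 34, 55 → 55 (decimal)
Compute |6771 - 55| = 6716
6716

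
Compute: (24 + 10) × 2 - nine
Convert nine (English words) → 9 (decimal)
Expression in decimal: (24 + 10) × 2 - 9
Parentheses first: 24 + 10 = 34
Multiply: 34 × 2 = 68
Subtract: 68 - 9 = 59
59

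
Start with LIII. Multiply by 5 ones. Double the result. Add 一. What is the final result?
Convert LIII (Roman numeral) → 50 + 1 + 1 + 1 = 53 (decimal)
Start: 53
Convert 5 ones (place-value notation) → 5 (decimal)
53 × 5 = 265
265 × 2 = 530
Convert 一 (Chinese numeral) → 1 (decimal)
530 + 1 = 531
531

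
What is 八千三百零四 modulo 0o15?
Convert 八千三百零四 (Chinese numeral) → 8×1000 + 3×100 + 4 = 8304 (decimal)
Convert 0o15 (octal) → 1×8 + 5 = 13 (decimal)
Compute 8304 mod 13 = 10
10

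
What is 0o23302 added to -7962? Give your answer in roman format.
Convert 0o23302 (octal) → 2×4096 + 3×512 + 3×64 + 2 = 9922 (decimal)
Compute 9922 + -7962 = 1960
Convert 1960 (decimal) → 1960 = 1000 + 900 + 50 + 10 → MCMLX (Roman numeral)
MCMLX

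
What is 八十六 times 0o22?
Convert 八十六 (Chinese numeral) → 8×10 + 6 = 86 (decimal)
Convert 0o22 (octal) → 2×8 + 2 = 18 (decimal)
Compute 86 × 18 = 1548
1548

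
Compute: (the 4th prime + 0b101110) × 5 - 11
Convert the 4th prime (prime index) → 7 (decimal)
Convert 0b101110 (binary) → 32 + 8 + 4 + 2 = 46 (decimal)
Expression in decimal: (7 + 46) × 5 - 11
Parentheses first: 7 + 46 = 53
Multiply: 53 × 5 = 265
Subtract: 265 - 11 = 254
254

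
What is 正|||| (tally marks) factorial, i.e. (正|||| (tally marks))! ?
Convert 正|||| (tally marks) → 5 + 4 = 9 (decimal)
Compute 9! = 362880
362880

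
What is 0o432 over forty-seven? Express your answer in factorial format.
Convert 0o432 (octal) → 4×64 + 3×8 + 2 = 282 (decimal)
Convert forty-seven (English words) → 47 (decimal)
Compute 282 ÷ 47 = 6
Convert 6 (decimal) → 3! (factorial)
3!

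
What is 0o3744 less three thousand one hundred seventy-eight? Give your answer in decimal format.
Convert 0o3744 (octal) → 3×512 + 7×64 + 4×8 + 4 = 2020 (decimal)
Convert three thousand one hundred seventy-eight (English words) → 3×1000 + 1×100 + 78 = 3178 (decimal)
Compute 2020 - 3178 = -1158
-1158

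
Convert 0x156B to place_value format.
Convert 0x156B (hexadecimal) → 1×4096 + 5×256 + 6×16 + 11 = 5483 (decimal)
Convert 5483 (decimal) → 5483 = 5×1000 + 4×100 + 8×10 + 3 → 5 thousands, 4 hundreds, 8 tens, 3 ones (place-value notation)
5 thousands, 4 hundreds, 8 tens, 3 ones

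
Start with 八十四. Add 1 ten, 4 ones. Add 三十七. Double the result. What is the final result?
Convert 八十四 (Chinese numeral) → 8×10 + 4 = 84 (decimal)
Start: 84
Convert 1 ten, 4 ones (place-value notation) → 1×10 + 4 = 14 (decimal)
84 + 14 = 98
Convert 三十七 (Chinese numeral) → 3×10 + 7 = 37 (decimal)
98 + 37 = 135
135 × 2 = 270
270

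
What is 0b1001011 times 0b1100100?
Convert 0b1001011 (binary) → 64 + 8 + 2 + 1 = 75 (decimal)
Convert 0b1100100 (binary) → 64 + 32 + 4 = 100 (decimal)
Compute 75 × 100 = 7500
7500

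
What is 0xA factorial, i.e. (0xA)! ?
Convert 0xA (hexadecimal) → 10 (decimal)
Compute 10! = 3628800
3628800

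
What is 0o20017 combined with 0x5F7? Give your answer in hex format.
Convert 0o20017 (octal) → 2×4096 + 1×8 + 7 = 8207 (decimal)
Convert 0x5F7 (hexadecimal) → 5×256 + 15×16 + 7 = 1527 (decimal)
Compute 8207 + 1527 = 9734
Convert 9734 (decimal) → 9734 = 2×4096 + 6×256 + 6 → 0x2606 (hexadecimal)
0x2606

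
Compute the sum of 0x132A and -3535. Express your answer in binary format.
Convert 0x132A (hexadecimal) → 1×4096 + 3×256 + 2×16 + 10 = 4906 (decimal)
Compute 4906 + -3535 = 1371
Convert 1371 (decimal) → 1371 = 1024 + 256 + 64 + 16 + 8 + 2 + 1 → 0b10101011011 (binary)
0b10101011011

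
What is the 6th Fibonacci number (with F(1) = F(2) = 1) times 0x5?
Convert the 6th Fibonacci number (with F(1) = F(2) = 1) (Fibonacci index) → 1, 1, 2, 3, 5, 8 → 8 (decimal)
Convert 0x5 (hexadecimal) → 5 (decimal)
Compute 8 × 5 = 40
40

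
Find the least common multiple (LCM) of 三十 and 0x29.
Convert 三十 (Chinese numeral) → 3×10 = 30 (decimal)
Convert 0x29 (hexadecimal) → 2×16 + 9 = 41 (decimal)
Compute lcm(30, 41) = 1230
1230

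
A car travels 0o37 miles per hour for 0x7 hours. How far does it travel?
Convert 0o37 (octal) → 3×8 + 7 = 31 (decimal)
Convert 0x7 (hexadecimal) → 7 (decimal)
Compute 31 × 7 = 217
217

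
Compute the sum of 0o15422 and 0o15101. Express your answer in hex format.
Convert 0o15422 (octal) → 1×4096 + 5×512 + 4×64 + 2×8 + 2 = 6930 (decimal)
Convert 0o15101 (octal) → 1×4096 + 5×512 + 1×64 + 1 = 6721 (decimal)
Compute 6930 + 6721 = 13651
Convert 13651 (decimal) → 13651 = 3×4096 + 5×256 + 5×16 + 3 → 0x3553 (hexadecimal)
0x3553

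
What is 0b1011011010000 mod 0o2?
Convert 0b1011011010000 (binary) → 4096 + 1024 + 512 + 128 + 64 + 16 = 5840 (decimal)
Convert 0o2 (octal) → 2 (decimal)
Compute 5840 mod 2 = 0
0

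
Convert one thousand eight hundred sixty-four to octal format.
Convert one thousand eight hundred sixty-four (English words) → 1×1000 + 8×100 + 64 = 1864 (decimal)
Convert 1864 (decimal) → 1864 = 3×512 + 5×64 + 1×8 → 0o3510 (octal)
0o3510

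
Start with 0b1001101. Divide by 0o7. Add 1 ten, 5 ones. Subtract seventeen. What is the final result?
Convert 0b1001101 (binary) → 64 + 8 + 4 + 1 = 77 (decimal)
Start: 77
Convert 0o7 (octal) → 7 (decimal)
77 ÷ 7 = 11
Convert 1 ten, 5 ones (place-value notation) → 1×10 + 5 = 15 (decimal)
11 + 15 = 26
Convert seventeen (English words) → 17 (decimal)
26 - 17 = 9
9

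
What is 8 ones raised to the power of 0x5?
Convert 8 ones (place-value notation) → 8 (decimal)
Convert 0x5 (hexadecimal) → 5 (decimal)
Compute 8 ^ 5 = 32768
32768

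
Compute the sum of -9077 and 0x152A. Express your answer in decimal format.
Convert 0x152A (hexadecimal) → 1×4096 + 5×256 + 2×16 + 10 = 5418 (decimal)
Compute -9077 + 5418 = -3659
-3659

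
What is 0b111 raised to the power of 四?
Convert 0b111 (binary) → 4 + 2 + 1 = 7 (decimal)
Convert 四 (Chinese numeral) → 4 (decimal)
Compute 7 ^ 4 = 2401
2401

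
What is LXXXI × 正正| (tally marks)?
Convert LXXXI (Roman numeral) → 50 + 10 + 10 + 10 + 1 = 81 (decimal)
Convert 正正| (tally marks) → 5 + 5 + 1 = 11 (decimal)
Compute 81 × 11 = 891
891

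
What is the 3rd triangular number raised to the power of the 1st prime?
Convert the 3rd triangular number (triangular index) → 3×4/2 = 6 (decimal)
Convert the 1st prime (prime index) → 2 (decimal)
Compute 6 ^ 2 = 36
36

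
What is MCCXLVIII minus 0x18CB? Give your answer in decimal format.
Convert MCCXLVIII (Roman numeral) → 1000 + 100 + 100 + 40 + 5 + 1 + 1 + 1 = 1248 (decimal)
Convert 0x18CB (hexadecimal) → 1×4096 + 8×256 + 12×16 + 11 = 6347 (decimal)
Compute 1248 - 6347 = -5099
-5099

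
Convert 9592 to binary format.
Convert 9592 (decimal) → 9592 = 8192 + 1024 + 256 + 64 + 32 + 16 + 8 → 0b10010101111000 (binary)
0b10010101111000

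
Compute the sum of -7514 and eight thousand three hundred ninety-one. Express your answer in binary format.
Convert eight thousand three hundred ninety-one (English words) → 8×1000 + 3×100 + 91 = 8391 (decimal)
Compute -7514 + 8391 = 877
Convert 877 (decimal) → 877 = 512 + 256 + 64 + 32 + 8 + 4 + 1 → 0b1101101101 (binary)
0b1101101101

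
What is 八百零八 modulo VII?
Convert 八百零八 (Chinese numeral) → 8×100 + 8 = 808 (decimal)
Convert VII (Roman numeral) → 5 + 1 + 1 = 7 (decimal)
Compute 808 mod 7 = 3
3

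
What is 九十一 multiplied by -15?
Convert 九十一 (Chinese numeral) → 9×10 + 1 = 91 (decimal)
Compute 91 × -15 = -1365
-1365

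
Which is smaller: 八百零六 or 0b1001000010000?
Convert 八百零六 (Chinese numeral) → 8×100 + 6 = 806 (decimal)
Convert 0b1001000010000 (binary) → 4096 + 512 + 16 = 4624 (decimal)
Compare 806 vs 4624: smaller = 806
806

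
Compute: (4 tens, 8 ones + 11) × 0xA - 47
Convert 4 tens, 8 ones (place-value notation) → 4×10 + 8 = 48 (decimal)
Convert 0xA (hexadecimal) → 10 (decimal)
Expression in decimal: (48 + 11) × 10 - 47
Parentheses first: 48 + 11 = 59
Multiply: 59 × 10 = 590
Subtract: 590 - 47 = 543
543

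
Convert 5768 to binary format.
Convert 5768 (decimal) → 5768 = 4096 + 1024 + 512 + 128 + 8 → 0b1011010001000 (binary)
0b1011010001000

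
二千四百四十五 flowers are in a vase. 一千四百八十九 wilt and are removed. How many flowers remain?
Convert 二千四百四十五 (Chinese numeral) → 2×1000 + 4×100 + 4×10 + 5 = 2445 (decimal)
Convert 一千四百八十九 (Chinese numeral) → 1×1000 + 4×100 + 8×10 + 9 = 1489 (decimal)
Compute 2445 - 1489 = 956
956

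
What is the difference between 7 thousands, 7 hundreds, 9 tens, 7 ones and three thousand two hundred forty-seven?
Convert 7 thousands, 7 hundreds, 9 tens, 7 ones (place-value notation) → 7×1000 + 7×100 + 9×10 + 7 = 7797 (decimal)
Convert three thousand two hundred forty-seven (English words) → 3×1000 + 2×100 + 47 = 3247 (decimal)
Difference: |7797 - 3247| = 4550
4550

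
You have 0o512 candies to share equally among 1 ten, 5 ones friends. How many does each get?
Convert 0o512 (octal) → 5×64 + 1×8 + 2 = 330 (decimal)
Convert 1 ten, 5 ones (place-value notation) → 1×10 + 5 = 15 (decimal)
Compute 330 ÷ 15 = 22
22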